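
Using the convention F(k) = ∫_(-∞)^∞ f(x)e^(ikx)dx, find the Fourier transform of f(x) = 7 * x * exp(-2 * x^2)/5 7 * sqrt(2) * I * sqrt(pi) * k * exp(-k^2/8)/40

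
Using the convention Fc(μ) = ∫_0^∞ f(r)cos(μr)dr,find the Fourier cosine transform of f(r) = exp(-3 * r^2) sqrt(3) * sqrt(pi) * exp(-μ^2/12)/6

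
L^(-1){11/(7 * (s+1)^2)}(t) 11 * t * exp(-t)/7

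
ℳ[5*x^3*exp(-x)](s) 5*gamma(s+3)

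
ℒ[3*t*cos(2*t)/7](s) 3*(s^2 - 4)/(7*(s^2 + 4)^2)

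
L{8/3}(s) 8/(3*s)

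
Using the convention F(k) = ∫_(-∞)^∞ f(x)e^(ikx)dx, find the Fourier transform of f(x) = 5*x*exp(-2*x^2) 5*sqrt(2)*I*sqrt(pi)*k*exp(-k^2/8)/8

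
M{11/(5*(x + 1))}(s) 11*pi*csc(pi*s)/5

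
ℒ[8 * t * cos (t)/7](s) 8 * (s^2 - 1)/ (7 * (s^2 + 1)^2)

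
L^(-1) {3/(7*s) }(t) 3/7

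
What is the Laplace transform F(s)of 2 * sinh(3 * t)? 6/(s^2-9)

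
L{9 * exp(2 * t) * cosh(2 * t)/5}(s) 9 * (s - 2)/(5 * s * (s - 4))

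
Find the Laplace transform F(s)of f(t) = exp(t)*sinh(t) 1/(s*(s - 2))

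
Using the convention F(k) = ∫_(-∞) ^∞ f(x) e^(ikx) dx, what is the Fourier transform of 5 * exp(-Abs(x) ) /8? 5/(4 * (k^2 + 1) ) 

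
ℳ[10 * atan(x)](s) -5 * pi * sec(pi * s/2)/s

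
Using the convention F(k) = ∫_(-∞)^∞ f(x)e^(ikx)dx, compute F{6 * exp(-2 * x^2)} 3 * sqrt(2) * sqrt(pi) * exp(-k^2/8)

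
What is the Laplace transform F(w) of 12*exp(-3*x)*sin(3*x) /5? 36/(5*((w + 3) ^2 + 9) ) 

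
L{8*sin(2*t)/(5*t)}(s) 8*atan(2/s)/5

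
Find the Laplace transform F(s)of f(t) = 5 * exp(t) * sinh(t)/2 5/(2 * s * (s - 2))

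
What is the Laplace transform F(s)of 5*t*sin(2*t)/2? 10*s/(s^2+4)^2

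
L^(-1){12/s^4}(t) 2*t^3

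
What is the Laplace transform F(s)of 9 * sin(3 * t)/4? 27/(4 * (s^2 + 9))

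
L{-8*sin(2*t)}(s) -16/(s^2 + 4)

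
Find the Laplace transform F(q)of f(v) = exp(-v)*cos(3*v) (q + 1)/((q + 1)^2 + 9)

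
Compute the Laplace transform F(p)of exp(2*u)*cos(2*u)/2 (p - 2)/(2*((p - 2)^2 + 4))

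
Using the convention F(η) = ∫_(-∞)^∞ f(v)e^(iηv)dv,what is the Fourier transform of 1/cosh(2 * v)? pi/(2 * cosh(pi * η/4))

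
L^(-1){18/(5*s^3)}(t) 9*t^2/5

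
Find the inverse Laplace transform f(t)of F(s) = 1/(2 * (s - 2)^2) t * exp(2 * t)/2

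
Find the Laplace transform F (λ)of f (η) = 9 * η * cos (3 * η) 9 * (λ^2 - 9)/ (λ^2 + 9)^2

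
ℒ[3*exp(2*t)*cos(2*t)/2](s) 3*(s - 2)/(2*((s - 2)^2 + 4))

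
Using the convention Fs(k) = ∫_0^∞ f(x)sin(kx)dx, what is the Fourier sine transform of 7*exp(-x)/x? 7*atan(k)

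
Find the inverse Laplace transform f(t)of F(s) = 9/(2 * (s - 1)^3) 9 * t^2 * exp(t)/4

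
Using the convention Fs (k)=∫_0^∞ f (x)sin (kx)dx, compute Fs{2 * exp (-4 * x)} 2 * k/ (k^2 + 16)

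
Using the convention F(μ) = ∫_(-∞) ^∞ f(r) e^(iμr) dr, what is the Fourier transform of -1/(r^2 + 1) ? -pi*exp(-Abs(μ) ) 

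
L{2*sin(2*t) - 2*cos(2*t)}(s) 4/(s^2 + 4) - 2*s/(s^2 + 4)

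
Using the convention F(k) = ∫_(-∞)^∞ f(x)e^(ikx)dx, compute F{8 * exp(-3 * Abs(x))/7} 48/(7 * (k^2 + 9))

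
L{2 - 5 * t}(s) 2/s - 5/s^2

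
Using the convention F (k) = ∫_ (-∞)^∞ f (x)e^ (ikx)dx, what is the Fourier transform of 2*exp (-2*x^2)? sqrt (2)*sqrt (pi)*exp (-k^2/8)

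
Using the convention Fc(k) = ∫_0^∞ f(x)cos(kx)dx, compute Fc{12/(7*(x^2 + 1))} 6*pi*exp(-k)/7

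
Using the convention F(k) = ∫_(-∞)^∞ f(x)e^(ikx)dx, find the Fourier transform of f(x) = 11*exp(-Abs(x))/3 22/(3*(k^2 + 1))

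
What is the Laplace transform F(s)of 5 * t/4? 5/(4 * s^2)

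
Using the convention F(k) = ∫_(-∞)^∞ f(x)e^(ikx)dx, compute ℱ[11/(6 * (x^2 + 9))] 11 * pi * exp(-3 * Abs(k))/18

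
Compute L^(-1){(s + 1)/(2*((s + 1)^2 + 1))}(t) exp(-t)*cos(t)/2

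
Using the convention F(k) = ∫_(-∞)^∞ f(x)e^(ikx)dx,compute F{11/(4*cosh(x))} 11*pi/(4*cosh(pi*k/2))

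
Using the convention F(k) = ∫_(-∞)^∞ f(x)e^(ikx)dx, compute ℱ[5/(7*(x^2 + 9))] 5*pi*exp(-3*Abs(k))/21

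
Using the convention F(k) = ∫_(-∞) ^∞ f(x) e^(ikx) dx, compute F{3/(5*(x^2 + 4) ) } 3*pi*exp(-2*Abs(k) ) /10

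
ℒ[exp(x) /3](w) 1/(3*(w - 1) ) 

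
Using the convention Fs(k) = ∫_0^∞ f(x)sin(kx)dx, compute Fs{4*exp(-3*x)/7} 4*k/(7*(k^2+9))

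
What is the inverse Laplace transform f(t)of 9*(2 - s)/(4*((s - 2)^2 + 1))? -9*exp(2*t)*cos(t)/4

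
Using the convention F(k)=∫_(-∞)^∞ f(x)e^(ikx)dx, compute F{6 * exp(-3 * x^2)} 2 * sqrt(3) * sqrt(pi) * exp(-k^2/12)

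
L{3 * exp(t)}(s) 3/(s - 1)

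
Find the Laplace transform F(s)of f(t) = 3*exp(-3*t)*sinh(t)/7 3/(7*((s + 3)^2 - 1))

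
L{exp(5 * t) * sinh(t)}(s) 1/((s - 5)^2 - 1)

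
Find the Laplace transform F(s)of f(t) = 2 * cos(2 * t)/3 2 * s/(3 * (s^2 + 4))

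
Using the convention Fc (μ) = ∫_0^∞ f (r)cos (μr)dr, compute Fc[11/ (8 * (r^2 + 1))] 11 * pi * exp (-μ)/16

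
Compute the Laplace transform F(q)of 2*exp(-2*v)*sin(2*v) 4/((q + 2)^2 + 4)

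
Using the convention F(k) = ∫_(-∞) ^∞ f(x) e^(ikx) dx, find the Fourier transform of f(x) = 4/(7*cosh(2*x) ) 2*pi/(7*cosh(pi*k/4) ) 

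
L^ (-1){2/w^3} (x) x^2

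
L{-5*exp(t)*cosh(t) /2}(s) 5*(1 - s) /(2*s*(s - 2) ) 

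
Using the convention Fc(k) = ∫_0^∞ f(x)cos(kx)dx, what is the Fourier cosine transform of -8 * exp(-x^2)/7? -4 * sqrt(pi) * exp(-k^2/4)/7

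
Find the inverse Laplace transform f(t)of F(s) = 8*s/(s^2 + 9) 8*cos(3*t)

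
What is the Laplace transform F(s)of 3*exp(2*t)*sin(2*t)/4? 3/(2*((s - 2)^2 + 4))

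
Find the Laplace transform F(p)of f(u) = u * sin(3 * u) 6 * p/(p^2 + 9)^2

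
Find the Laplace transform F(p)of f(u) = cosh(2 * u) p/(p^2 - 4)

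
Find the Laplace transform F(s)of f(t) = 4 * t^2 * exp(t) 8/(s - 1)^3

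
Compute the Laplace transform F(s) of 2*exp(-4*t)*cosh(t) 2*(s + 4) /((s + 4) ^2 - 1) 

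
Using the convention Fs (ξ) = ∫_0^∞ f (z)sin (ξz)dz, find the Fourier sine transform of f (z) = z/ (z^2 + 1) pi * exp (-ξ)/2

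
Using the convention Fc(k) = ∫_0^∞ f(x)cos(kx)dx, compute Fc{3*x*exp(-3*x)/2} 3*(9 - k^2)/(2*(k^2 + 9)^2)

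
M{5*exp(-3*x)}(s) 5*gamma(s)/3^s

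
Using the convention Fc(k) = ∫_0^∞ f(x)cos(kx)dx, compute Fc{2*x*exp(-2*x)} 2*(4 - k^2)/(k^2 + 4)^2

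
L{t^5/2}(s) 60/s^6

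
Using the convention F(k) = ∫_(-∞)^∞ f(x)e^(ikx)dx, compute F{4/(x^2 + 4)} 2*pi*exp(-2*Abs(k))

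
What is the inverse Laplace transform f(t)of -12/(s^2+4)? -6*sin(2*t)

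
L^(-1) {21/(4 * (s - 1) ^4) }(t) 7 * t^3 * exp(t) /8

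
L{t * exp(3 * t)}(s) (s - 3)^(-2)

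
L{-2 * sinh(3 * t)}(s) -6/(s^2 - 9)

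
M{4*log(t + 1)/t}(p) -4*pi*csc(pi*p)/(p - 1)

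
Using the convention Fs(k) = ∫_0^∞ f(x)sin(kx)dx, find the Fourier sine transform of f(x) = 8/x 4 * pi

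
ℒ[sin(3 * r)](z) 3/(z^2 + 9)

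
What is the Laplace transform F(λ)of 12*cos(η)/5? 12*λ/(5*(λ^2+1))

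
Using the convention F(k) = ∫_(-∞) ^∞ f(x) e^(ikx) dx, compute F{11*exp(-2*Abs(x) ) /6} 22/(3*(k^2 + 4) ) 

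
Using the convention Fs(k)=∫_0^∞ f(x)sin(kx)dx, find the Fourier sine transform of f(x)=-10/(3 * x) -5 * pi/3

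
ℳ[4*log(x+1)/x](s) -4*pi*csc(pi*s)/(s - 1)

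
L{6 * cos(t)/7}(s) 6 * s/(7 * (s^2 + 1))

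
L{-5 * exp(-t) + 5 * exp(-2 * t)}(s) 5/(s + 2) - 5/(s + 1)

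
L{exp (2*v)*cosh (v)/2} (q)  (q - 2)/ (2*( (q - 2)^2-1))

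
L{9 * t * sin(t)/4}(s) 9 * s/(2 * (s^2+1)^2)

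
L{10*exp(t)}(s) 10/(s - 1)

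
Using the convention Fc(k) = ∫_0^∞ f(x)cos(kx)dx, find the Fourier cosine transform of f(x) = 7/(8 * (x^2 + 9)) 7 * pi * exp(-3 * k)/48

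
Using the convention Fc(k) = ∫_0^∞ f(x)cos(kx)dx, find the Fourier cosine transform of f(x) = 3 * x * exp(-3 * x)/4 3 * (9 - k^2)/(4 * (k^2+9)^2)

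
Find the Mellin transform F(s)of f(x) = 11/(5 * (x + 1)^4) 11 * gamma(s) * gamma(4 - s)/30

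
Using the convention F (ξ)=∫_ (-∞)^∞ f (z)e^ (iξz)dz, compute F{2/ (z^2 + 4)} pi * exp (-2 * Abs (ξ))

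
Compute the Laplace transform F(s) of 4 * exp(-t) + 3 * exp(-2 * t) 4/(s + 1) + 3/(s + 2) 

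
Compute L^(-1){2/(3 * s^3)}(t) t^2/3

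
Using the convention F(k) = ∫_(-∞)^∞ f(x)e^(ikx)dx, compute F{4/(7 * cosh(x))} 4 * pi/(7 * cosh(pi * k/2))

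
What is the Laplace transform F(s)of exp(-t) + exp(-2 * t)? 1/(s + 2) + 1/(s + 1)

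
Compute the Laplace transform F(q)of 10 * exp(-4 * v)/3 10/(3 * (q + 4))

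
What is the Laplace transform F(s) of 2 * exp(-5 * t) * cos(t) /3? 2 * (s + 5) /(3 * ((s + 5) ^2 + 1) ) 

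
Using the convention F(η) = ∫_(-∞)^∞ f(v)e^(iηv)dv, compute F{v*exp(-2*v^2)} sqrt(2)*I*sqrt(pi)*η*exp(-η^2/8)/8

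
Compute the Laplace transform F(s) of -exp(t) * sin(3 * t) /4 -3/(4 * (s - 1) ^2 + 36) 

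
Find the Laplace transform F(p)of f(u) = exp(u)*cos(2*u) (p - 1)/((p - 1)^2 + 4)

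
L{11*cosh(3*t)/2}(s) 11*s/(2*(s^2 - 9))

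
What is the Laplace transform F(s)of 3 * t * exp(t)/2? 3/(2 * (s - 1)^2)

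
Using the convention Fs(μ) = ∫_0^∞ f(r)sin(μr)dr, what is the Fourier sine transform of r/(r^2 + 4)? pi*exp(-2*μ)/2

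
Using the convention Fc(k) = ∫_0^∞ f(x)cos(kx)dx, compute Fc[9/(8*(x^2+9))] 3*pi*exp(-3*k)/16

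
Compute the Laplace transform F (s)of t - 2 s^ (-2) - 2/s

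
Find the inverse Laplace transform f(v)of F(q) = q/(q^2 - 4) cosh(2 * v)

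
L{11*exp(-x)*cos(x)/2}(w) 11*(w + 1)/(2*((w + 1)^2 + 1))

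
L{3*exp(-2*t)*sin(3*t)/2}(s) 9/(2*((s + 2)^2 + 9))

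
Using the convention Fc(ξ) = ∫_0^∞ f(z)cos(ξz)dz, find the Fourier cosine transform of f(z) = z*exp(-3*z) (9 - ξ^2)/(ξ^2+9)^2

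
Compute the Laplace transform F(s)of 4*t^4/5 96/(5*s^5)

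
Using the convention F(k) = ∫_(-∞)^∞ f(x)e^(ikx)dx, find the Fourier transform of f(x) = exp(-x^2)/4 sqrt(pi)*exp(-k^2/4)/4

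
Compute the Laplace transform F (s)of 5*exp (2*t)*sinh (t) 5/ ( (s - 2)^2 - 1)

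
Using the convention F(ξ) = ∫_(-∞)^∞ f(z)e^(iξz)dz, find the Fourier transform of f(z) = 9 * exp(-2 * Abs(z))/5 36/(5 * (ξ^2 + 4))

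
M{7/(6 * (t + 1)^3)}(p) 7 * pi * (p - 2) * (p - 1)/(12 * sin(pi * p))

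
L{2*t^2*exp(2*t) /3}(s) 4/(3*(s - 2) ^3) 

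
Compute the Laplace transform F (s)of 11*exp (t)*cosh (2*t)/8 11*(s - 1)/ (8*( (s - 1)^2 - 4))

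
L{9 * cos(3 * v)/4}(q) 9 * q/(4 * (q^2 + 9))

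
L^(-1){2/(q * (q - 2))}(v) 2 * exp(v) * sinh(v)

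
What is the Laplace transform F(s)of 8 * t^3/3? 16/s^4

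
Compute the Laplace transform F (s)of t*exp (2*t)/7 1/ (7*(s - 2)^2)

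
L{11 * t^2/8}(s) 11/(4 * s^3)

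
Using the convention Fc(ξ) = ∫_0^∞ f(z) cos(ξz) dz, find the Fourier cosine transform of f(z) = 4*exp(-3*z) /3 4/(ξ^2 + 9) 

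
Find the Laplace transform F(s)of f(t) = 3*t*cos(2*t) 3*(s^2-4)/(s^2+4)^2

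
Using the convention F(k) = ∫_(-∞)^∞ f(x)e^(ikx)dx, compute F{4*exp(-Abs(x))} 8/(k^2 + 1)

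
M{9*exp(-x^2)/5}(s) 9*gamma(s/2)/10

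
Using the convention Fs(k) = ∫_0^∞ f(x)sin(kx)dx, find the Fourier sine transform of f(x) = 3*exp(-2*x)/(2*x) 3*atan(k/2)/2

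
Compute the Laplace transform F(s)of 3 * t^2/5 6/(5 * s^3)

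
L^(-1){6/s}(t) 6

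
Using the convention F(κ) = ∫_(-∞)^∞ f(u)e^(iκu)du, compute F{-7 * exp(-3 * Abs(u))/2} -21/(κ^2 + 9)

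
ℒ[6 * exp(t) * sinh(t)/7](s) 6/(7 * s * (s - 2))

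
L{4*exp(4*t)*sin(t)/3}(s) 4/(3*((s - 4)^2 + 1))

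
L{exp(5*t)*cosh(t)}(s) (s - 5)/((s - 5)^2 - 1)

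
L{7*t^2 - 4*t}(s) 14/s^3 - 4/s^2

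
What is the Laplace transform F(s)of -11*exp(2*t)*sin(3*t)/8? -33/(8*(s - 2)^2 + 72)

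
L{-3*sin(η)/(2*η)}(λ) -3*atan(1/λ)/2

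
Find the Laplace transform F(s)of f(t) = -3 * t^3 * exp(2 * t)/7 -18/(7 * (s - 2)^4)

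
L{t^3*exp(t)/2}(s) 3/(s - 1)^4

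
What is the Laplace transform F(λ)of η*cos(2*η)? (λ^2-4)/(λ^2 + 4)^2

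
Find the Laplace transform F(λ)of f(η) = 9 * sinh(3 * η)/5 27/(5 * (λ^2 - 9))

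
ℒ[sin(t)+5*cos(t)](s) 5*s/(s^2+1)+1/(s^2+1)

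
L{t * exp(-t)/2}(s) 1/(2 * (s+1)^2)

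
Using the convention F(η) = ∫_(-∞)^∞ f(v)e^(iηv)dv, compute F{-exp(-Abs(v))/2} -1/(η^2 + 1)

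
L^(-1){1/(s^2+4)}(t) sin(2 * t)/2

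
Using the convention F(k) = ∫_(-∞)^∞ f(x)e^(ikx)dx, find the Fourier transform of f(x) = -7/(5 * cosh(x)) -7 * pi/(5 * cosh(pi * k/2))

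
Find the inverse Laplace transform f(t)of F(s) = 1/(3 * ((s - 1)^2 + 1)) exp(t) * sin(t)/3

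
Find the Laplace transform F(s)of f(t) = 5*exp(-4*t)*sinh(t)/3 5/(3*((s+4)^2 - 1))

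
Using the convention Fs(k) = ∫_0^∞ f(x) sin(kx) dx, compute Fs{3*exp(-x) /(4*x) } 3*atan(k) /4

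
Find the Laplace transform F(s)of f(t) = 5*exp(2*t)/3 5/(3*(s - 2))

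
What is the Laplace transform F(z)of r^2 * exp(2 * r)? 2/(z - 2)^3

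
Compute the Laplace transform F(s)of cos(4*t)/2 s/(2*(s^2 + 16))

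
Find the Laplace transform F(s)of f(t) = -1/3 -1/(3*s)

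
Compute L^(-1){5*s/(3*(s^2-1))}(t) 5*cosh(t)/3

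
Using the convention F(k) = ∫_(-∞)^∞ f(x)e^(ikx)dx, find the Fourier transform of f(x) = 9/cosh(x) 9*pi/cosh(pi*k/2)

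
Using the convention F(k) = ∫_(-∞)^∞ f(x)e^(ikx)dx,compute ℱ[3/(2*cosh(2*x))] 3*pi/(4*cosh(pi*k/4))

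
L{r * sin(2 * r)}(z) 4 * z/(z^2 + 4)^2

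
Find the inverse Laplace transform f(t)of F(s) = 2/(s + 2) 2 * exp(-2 * t)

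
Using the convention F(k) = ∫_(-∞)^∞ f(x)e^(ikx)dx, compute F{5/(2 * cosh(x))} 5 * pi/(2 * cosh(pi * k/2))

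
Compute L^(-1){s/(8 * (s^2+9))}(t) cos(3 * t)/8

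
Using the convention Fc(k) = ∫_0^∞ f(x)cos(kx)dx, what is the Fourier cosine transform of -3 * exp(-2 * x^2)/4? -3 * sqrt(2) * sqrt(pi) * exp(-k^2/8)/16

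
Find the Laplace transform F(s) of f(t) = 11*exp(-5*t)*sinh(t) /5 11/(5*((s + 5) ^2-1) ) 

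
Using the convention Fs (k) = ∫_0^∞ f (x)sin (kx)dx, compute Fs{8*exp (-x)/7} 8*k/ (7*(k^2 + 1))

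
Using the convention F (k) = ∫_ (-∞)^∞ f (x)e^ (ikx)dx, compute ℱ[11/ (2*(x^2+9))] 11*pi*exp (-3*Abs (k))/6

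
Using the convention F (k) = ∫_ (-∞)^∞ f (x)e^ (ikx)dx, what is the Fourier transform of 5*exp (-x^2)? 5*sqrt (pi)*exp (-k^2/4)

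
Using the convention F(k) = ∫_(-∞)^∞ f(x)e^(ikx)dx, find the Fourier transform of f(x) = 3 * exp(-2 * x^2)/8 3 * sqrt(2) * sqrt(pi) * exp(-k^2/8)/16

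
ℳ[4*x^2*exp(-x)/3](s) 4*gamma(s + 2)/3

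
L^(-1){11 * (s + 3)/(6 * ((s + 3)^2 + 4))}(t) 11 * exp(-3 * t) * cos(2 * t)/6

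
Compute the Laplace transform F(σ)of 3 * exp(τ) 3/(σ - 1)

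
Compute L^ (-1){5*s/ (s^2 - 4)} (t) 5*cosh (2*t)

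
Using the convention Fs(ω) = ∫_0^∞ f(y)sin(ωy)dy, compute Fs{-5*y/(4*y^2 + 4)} -5*pi*exp(-ω)/8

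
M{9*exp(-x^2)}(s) 9*gamma(s/2)/2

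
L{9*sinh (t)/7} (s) 9/ (7*(s^2 - 1))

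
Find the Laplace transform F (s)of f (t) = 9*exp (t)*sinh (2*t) 18/ ( (s - 1)^2-4)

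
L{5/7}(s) 5/(7*s)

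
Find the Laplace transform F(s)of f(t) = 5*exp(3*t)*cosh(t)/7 5*(s - 3)/(7*((s - 3)^2 - 1))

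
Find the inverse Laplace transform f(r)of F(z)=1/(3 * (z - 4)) exp(4 * r)/3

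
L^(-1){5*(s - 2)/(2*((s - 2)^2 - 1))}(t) 5*exp(2*t)*cosh(t)/2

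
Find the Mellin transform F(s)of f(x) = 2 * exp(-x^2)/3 gamma(s/2)/3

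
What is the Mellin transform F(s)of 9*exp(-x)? 9*gamma(s)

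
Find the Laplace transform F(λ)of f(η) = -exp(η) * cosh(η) (1 - λ)/(λ * (λ - 2))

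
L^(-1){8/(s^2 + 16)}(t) 2 * sin(4 * t)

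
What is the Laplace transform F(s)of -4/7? -4/(7*s)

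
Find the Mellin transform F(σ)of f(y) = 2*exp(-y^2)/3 gamma(σ/2)/3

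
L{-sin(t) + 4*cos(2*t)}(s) 4*s/(s^2 + 4) - 1/(s^2 + 1)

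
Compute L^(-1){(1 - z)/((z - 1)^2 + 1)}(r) -exp(r)*cos(r)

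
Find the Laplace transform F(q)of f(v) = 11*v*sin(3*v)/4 33*q/(2*(q^2 + 9)^2)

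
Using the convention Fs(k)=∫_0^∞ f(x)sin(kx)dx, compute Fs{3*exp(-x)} 3*k/(k^2 + 1)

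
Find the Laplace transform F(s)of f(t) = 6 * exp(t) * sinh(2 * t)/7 12/(7 * ((s - 1)^2-4))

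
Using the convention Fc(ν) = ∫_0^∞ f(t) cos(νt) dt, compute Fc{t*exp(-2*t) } (4 - ν^2) /(ν^2 + 4) ^2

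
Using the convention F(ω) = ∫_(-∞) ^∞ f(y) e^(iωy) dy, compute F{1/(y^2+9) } pi * exp(-3 * Abs(ω) ) /3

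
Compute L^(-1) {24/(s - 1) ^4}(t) 4 * t^3 * exp(t) 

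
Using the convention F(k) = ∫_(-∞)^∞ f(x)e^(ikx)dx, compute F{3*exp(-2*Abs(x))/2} 6/(k^2 + 4)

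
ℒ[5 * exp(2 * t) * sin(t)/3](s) 5/(3 * ((s - 2)^2 + 1))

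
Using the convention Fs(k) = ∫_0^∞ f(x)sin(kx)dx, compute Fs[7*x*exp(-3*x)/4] 21*k/(2*(k^2 + 9)^2)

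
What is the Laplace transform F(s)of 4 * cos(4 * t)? 4 * s/(s^2 + 16)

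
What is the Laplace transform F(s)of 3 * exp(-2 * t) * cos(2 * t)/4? 3 * (s + 2)/(4 * ((s + 2)^2 + 4))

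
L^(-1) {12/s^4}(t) 2 * t^3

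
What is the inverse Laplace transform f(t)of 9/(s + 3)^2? 9*t*exp(-3*t)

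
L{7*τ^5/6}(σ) 140/σ^6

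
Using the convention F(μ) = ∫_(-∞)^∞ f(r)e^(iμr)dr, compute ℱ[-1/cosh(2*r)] -pi/(2*cosh(pi*μ/4))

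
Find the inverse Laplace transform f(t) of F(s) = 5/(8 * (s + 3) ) 5 * exp(-3 * t) /8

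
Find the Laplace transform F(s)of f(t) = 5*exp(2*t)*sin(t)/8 5/(8*((s - 2)^2 + 1))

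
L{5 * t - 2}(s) 5/s^2-2/s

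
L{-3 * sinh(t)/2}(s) -3/(2 * s^2-2)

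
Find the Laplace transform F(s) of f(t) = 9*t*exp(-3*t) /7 9/(7*(s+3) ^2) 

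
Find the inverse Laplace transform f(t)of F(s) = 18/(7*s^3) 9*t^2/7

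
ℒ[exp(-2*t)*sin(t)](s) 1/((s + 2) ^2 + 1) 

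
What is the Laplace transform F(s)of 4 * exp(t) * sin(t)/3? 4/(3 * ((s - 1)^2 + 1))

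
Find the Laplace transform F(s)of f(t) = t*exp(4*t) (s - 4)^(-2)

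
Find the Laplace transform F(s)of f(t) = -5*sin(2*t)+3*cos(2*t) 3*s/(s^2+4) - 10/(s^2+4)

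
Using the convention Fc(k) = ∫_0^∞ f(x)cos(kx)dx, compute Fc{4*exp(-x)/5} 4/(5*(k^2+1))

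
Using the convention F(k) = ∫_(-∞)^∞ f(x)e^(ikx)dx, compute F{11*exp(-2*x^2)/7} 11*sqrt(2)*sqrt(pi)*exp(-k^2/8)/14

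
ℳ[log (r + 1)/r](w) -pi * csc (pi * w)/ (w - 1)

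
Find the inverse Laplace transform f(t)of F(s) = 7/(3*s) 7/3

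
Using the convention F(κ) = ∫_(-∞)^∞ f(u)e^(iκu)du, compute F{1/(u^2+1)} pi*exp(-Abs(κ))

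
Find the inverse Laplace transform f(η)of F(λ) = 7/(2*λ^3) 7*η^2/4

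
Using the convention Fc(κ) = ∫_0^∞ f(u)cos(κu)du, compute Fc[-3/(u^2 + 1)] -3 * pi * exp(-κ)/2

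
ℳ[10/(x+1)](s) 10 * pi * csc(pi * s)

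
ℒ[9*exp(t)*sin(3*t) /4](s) 27/(4*((s - 1) ^2 + 9) ) 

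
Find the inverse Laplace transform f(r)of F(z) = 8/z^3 4 * r^2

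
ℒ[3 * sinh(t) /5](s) 3/(5 * (s^2 - 1) ) 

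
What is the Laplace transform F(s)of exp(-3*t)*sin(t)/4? 1/(4*((s + 3)^2 + 1))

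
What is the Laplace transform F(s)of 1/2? 1/(2 * s)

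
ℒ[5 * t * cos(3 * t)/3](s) 5 * (s^2 - 9)/(3 * (s^2 + 9)^2)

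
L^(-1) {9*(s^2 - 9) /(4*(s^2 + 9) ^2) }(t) 9*t*cos(3*t) /4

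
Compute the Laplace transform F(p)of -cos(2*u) -p/(p^2 + 4)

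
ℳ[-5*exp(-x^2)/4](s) -5*gamma(s/2)/8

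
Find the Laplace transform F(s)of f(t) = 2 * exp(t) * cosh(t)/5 2 * (s - 1)/(5 * s * (s - 2))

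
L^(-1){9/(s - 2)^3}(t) 9 * t^2 * exp(2 * t)/2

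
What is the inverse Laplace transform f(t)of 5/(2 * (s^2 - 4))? 5 * sinh(2 * t)/4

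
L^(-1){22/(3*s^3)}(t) 11*t^2/3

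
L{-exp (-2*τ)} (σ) -1/ (σ + 2)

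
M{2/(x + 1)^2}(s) -2*pi*(s - 1)/sin(pi*s)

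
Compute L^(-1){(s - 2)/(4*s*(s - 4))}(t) exp(2*t)*cosh(2*t)/4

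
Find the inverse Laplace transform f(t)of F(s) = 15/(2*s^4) 5*t^3/4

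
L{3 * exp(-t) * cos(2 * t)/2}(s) 3 * (s + 1)/(2 * ((s + 1)^2 + 4))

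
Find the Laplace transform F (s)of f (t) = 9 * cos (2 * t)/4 9 * s/ (4 * (s^2+4))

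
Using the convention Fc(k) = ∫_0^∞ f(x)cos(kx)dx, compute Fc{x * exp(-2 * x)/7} (4 - k^2)/(7 * (k^2+4)^2)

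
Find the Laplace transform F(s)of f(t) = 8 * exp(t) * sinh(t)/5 8/(5 * s * (s - 2))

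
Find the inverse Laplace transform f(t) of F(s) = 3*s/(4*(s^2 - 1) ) 3*cosh(t) /4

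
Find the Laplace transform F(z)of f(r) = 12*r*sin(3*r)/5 72*z/(5*(z^2+9)^2)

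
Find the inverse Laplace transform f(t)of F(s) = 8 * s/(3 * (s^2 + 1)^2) 4 * t * sin(t)/3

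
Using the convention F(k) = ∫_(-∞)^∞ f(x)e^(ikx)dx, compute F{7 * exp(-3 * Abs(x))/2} 21/(k^2 + 9)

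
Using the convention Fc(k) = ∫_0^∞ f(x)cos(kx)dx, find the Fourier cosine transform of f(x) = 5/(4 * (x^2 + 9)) 5 * pi * exp(-3 * k)/24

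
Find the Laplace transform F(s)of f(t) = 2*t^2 4/s^3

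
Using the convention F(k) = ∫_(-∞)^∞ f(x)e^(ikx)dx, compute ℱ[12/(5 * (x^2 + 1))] 12 * pi * exp(-Abs(k))/5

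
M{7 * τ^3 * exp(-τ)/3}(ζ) 7 * gamma(ζ + 3)/3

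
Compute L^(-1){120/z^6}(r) r^5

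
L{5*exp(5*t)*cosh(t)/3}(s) 5*(s - 5)/(3*((s - 5)^2 - 1))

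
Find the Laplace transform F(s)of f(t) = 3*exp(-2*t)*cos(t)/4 3*(s+2)/(4*((s+2)^2+1))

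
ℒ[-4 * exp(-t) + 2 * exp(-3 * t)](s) 2/(s + 3) - 4/(s + 1) 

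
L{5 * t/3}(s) 5/(3 * s^2) 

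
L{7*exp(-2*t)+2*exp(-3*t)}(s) 7/(s+2)+2/(s+3)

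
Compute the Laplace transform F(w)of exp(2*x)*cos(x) (w - 2)/((w - 2)^2 + 1)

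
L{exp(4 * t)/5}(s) 1/(5 * (s - 4))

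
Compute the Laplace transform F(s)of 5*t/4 5/(4*s^2)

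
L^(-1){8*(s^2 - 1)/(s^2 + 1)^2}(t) 8*t*cos(t)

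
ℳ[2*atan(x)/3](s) -pi*sec(pi*s/2)/(3*s)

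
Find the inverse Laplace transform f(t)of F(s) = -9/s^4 -3*t^3/2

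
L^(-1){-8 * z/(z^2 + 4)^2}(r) -2 * r * sin(2 * r)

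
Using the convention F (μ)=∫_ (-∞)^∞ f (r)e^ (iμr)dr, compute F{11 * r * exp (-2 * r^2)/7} 11 * sqrt (2) * I * sqrt (pi) * μ * exp (-μ^2/8)/56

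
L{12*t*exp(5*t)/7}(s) 12/(7*(s - 5)^2)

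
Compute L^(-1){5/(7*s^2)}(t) 5*t/7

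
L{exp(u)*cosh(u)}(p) (p - 1)/(p*(p - 2))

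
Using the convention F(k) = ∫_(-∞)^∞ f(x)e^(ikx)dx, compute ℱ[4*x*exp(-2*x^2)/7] sqrt(2)*I*sqrt(pi)*k*exp(-k^2/8)/14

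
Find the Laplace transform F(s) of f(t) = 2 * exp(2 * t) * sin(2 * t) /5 4/(5 * ((s - 2) ^2 + 4) ) 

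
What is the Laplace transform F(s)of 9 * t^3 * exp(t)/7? 54/(7 * (s - 1)^4)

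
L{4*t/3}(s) 4/(3*s^2)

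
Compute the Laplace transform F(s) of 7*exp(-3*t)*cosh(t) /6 7*(s + 3) /(6*((s + 3) ^2-1) ) 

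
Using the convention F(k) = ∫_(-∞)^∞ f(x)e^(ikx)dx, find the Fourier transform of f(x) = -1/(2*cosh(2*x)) -pi/(4*cosh(pi*k/4))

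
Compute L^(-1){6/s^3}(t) 3 * t^2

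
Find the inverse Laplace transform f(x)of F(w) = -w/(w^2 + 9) -cos(3 * x)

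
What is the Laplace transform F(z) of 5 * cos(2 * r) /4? 5 * z/(4 * (z^2 + 4) ) 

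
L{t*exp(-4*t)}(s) (s + 4)^(-2)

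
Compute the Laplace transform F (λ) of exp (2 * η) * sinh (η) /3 1/ (3 * ( (λ - 2) ^2-1) ) 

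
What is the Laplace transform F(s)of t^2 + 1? 2/s^3 + 1/s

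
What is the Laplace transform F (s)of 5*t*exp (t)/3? 5/ (3*(s - 1)^2)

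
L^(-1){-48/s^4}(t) -8*t^3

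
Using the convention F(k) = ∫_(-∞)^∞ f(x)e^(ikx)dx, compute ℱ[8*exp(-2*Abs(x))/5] 32/(5*(k^2 + 4))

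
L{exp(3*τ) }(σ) 1/(σ - 3) 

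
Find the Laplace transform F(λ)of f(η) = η λ^(-2)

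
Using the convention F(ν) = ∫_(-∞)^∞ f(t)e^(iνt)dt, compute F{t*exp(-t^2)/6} I*sqrt(pi)*ν*exp(-ν^2/4)/12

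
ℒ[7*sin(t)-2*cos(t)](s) 7/(s^2 + 1)-2*s/(s^2 + 1)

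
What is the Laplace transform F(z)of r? z^(-2)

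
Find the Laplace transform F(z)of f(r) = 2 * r 2/z^2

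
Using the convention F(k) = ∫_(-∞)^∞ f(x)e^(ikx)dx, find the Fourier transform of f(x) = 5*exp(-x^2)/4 5*sqrt(pi)*exp(-k^2/4)/4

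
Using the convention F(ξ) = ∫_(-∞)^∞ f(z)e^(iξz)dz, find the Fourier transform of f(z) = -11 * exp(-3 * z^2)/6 -11 * sqrt(3) * sqrt(pi) * exp(-ξ^2/12)/18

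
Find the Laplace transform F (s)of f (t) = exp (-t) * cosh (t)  (s + 1)/ (s * (s + 2))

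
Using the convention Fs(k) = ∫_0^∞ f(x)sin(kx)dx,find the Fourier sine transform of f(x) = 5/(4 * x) 5 * pi/8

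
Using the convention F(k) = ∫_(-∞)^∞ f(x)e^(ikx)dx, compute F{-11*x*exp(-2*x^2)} -11*sqrt(2)*I*sqrt(pi)*k*exp(-k^2/8)/8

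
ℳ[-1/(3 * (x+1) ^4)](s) pi * (s - 3) * (s - 2) * (s - 1) /(18 * sin(pi * s) ) 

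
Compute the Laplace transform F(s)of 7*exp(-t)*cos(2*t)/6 7*(s + 1)/(6*((s + 1)^2 + 4))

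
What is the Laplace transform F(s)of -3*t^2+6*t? 6/s^2 - 6/s^3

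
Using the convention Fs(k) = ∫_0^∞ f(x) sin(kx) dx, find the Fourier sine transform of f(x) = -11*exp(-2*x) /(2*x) -11*atan(k/2) /2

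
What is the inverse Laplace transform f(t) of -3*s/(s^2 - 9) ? -3*cosh(3*t) 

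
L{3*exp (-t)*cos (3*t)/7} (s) 3*(s + 1)/ (7*( (s + 1)^2 + 9))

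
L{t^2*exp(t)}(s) 2/(s - 1)^3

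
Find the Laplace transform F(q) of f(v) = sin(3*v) 3/(q^2 + 9) 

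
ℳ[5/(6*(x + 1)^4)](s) 5*gamma(s)*gamma(4 - s)/36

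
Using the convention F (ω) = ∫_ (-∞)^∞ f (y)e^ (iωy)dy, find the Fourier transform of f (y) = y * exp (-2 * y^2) sqrt (2) * I * sqrt (pi) * ω * exp (-ω^2/8)/8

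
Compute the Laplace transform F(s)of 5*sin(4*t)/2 10/(s^2+16)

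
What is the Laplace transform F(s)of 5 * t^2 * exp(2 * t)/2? 5/(s - 2)^3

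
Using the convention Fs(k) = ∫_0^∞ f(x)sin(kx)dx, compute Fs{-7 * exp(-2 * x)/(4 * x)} -7 * atan(k/2)/4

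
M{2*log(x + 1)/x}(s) -2*pi*csc(pi*s)/(s - 1)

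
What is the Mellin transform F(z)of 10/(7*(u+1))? 10*pi*csc(pi*z)/7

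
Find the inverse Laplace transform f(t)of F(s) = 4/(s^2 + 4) 2 * sin(2 * t)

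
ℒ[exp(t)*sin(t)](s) 1/((s - 1)^2+1)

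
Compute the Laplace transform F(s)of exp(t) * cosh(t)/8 (s - 1)/(8 * s * (s - 2))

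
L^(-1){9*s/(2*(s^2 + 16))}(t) 9*cos(4*t)/2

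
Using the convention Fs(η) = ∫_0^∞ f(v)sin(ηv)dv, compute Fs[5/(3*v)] 5*pi/6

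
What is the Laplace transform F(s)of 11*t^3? 66/s^4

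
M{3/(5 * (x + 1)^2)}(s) -3 * pi * (s - 1)/(5 * sin(pi * s))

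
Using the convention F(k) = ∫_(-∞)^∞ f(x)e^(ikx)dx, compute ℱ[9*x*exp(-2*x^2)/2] 9*sqrt(2)*I*sqrt(pi)*k*exp(-k^2/8)/16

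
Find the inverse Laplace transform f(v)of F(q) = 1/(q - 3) exp(3 * v)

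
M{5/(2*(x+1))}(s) 5*pi*csc(pi*s)/2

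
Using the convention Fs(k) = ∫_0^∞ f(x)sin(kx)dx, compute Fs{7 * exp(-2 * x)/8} 7 * k/(8 * (k^2 + 4))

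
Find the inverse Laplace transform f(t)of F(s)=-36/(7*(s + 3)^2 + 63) -12*exp(-3*t)*sin(3*t)/7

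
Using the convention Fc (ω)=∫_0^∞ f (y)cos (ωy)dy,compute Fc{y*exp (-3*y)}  (9 - ω^2)/ (ω^2 + 9)^2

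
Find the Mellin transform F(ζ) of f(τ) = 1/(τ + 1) pi*csc(pi*ζ) 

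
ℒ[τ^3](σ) 6/σ^4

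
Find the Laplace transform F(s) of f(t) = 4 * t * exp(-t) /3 4/(3 * (s + 1) ^2) 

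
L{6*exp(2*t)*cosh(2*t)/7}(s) 6*(s - 2)/(7*s*(s - 4))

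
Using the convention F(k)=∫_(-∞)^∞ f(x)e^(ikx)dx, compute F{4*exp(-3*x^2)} 4*sqrt(3)*sqrt(pi)*exp(-k^2/12)/3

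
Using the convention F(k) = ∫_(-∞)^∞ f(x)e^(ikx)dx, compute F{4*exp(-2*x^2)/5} 2*sqrt(2)*sqrt(pi)*exp(-k^2/8)/5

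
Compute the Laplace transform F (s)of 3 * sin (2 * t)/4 3/ (2 * (s^2 + 4))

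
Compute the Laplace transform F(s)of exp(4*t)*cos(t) (s - 4)/((s - 4)^2 + 1)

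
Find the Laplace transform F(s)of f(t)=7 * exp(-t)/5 7/(5 * (s + 1))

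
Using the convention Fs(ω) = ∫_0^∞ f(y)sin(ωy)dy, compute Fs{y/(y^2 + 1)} pi*exp(-ω)/2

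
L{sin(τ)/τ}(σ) atan(1/σ)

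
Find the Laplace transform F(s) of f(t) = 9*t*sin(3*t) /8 27*s/(4*(s^2 + 9) ^2) 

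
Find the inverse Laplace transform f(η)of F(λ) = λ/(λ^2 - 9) cosh(3 * η)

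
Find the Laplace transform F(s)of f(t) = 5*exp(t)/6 5/(6*(s - 1))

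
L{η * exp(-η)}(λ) (λ + 1)^(-2)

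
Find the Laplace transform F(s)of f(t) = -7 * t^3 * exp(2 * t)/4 -21/(2 * (s - 2)^4)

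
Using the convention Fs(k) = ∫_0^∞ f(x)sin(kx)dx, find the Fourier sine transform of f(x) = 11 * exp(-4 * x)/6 11 * k/(6 * (k^2 + 16))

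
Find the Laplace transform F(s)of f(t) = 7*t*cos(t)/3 7*(s^2-1)/(3*(s^2 + 1)^2)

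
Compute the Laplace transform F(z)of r z^(-2)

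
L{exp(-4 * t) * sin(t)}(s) 1/((s + 4)^2 + 1)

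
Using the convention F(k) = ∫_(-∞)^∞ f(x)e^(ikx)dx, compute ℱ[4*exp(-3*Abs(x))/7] 24/(7*(k^2+9))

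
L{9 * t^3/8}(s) 27/(4 * s^4)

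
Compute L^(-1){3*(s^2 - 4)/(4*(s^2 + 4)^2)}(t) 3*t*cos(2*t)/4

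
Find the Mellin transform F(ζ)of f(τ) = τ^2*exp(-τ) gamma(ζ + 2)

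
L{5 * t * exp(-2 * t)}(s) 5/(s + 2)^2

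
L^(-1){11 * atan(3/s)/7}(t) 11 * sin(3 * t)/(7 * t)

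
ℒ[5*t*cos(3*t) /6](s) 5*(s^2 - 9) /(6*(s^2+9) ^2) 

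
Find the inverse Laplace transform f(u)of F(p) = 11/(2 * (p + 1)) 11 * exp(-u)/2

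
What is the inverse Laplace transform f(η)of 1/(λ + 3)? exp(-3*η)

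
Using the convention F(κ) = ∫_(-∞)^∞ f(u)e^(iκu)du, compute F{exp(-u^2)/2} sqrt(pi) * exp(-κ^2/4)/2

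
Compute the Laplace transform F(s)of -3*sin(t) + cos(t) s/(s^2 + 1)-3/(s^2 + 1)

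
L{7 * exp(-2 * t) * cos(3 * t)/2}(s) 7 * (s + 2)/(2 * ((s + 2)^2 + 9))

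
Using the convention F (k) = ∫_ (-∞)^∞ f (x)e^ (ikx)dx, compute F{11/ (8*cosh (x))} 11*pi/ (8*cosh (pi*k/2))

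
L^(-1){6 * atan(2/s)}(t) 6 * sin(2 * t)/t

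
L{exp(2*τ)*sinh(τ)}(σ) 1/((σ - 2)^2 - 1)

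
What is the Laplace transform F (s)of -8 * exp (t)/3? -8/ (3 * s - 3)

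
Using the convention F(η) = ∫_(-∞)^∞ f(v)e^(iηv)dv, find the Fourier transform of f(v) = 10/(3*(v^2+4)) 5*pi*exp(-2*Abs(η))/3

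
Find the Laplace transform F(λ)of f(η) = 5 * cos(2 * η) 5 * λ/(λ^2 + 4)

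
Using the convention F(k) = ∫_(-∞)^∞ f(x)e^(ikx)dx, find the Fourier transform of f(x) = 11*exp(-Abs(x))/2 11/(k^2 + 1)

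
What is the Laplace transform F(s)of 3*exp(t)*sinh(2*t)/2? 3/((s - 1)^2 - 4)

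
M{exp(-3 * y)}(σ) gamma(σ)/3^σ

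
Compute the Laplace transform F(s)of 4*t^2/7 8/(7*s^3)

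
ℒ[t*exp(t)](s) (s - 1)^(-2)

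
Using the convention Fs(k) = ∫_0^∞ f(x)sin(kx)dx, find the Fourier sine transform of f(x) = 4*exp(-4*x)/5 4*k/(5*(k^2 + 16))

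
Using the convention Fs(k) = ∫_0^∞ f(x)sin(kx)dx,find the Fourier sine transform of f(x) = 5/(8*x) 5*pi/16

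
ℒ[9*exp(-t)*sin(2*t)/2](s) 9/((s + 1)^2 + 4)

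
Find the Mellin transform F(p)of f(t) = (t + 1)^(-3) pi * (p - 2) * (p - 1)/(2 * sin(pi * p))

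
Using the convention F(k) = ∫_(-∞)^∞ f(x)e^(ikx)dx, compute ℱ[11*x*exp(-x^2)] 11*I*sqrt(pi)*k*exp(-k^2/4)/2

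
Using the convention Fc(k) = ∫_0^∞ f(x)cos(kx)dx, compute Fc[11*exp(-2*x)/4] 11/(2*(k^2 + 4))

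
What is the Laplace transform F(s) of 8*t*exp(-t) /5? 8/(5*(s + 1) ^2) 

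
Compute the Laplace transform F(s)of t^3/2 3/s^4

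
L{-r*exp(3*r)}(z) -1/(z - 3)^2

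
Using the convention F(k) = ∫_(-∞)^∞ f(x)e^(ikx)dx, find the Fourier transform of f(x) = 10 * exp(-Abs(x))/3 20/(3 * (k^2 + 1))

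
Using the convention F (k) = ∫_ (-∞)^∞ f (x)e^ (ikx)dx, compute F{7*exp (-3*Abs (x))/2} 21/ (k^2 + 9)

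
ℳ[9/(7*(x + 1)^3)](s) 9*pi*(s - 2)*(s - 1)/(14*sin(pi*s))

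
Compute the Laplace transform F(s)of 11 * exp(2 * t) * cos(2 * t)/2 11 * (s - 2)/(2 * ((s - 2)^2 + 4))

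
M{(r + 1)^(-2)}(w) (-pi * w + pi)/sin(pi * w)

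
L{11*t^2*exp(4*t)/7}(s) 22/(7*(s - 4)^3)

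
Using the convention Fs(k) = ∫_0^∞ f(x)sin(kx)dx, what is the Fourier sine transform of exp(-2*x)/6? k/(6*(k^2 + 4))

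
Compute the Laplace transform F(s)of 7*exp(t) 7/(s - 1)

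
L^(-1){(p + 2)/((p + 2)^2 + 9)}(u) exp(-2*u)*cos(3*u)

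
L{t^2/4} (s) 1/ (2*s^3)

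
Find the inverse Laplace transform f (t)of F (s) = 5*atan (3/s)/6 5*sin (3*t)/ (6*t)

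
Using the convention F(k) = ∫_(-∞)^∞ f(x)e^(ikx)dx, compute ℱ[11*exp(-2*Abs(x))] 44/(k^2 + 4)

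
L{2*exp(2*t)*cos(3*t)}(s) 2*(s - 2)/((s - 2)^2 + 9)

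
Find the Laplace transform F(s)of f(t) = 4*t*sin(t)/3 8*s/(3*(s^2 + 1)^2)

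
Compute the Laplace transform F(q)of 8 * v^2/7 16/(7 * q^3)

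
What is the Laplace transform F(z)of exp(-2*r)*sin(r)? 1/((z + 2)^2 + 1)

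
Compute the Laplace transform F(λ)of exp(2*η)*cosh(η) (λ - 2)/((λ - 2)^2 - 1)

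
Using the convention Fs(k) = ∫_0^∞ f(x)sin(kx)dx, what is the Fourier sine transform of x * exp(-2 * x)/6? 2 * k/(3 * (k^2 + 4)^2)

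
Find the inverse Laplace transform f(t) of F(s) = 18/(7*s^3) 9*t^2/7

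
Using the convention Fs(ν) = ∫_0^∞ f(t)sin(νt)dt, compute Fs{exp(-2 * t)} ν/(ν^2 + 4)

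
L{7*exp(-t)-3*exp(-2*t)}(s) 7/(s + 1)-3/(s + 2)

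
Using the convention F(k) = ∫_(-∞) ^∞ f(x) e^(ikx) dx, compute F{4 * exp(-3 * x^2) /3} 4 * sqrt(3) * sqrt(pi) * exp(-k^2/12) /9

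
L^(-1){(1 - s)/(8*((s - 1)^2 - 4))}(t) -exp(t)*cosh(2*t)/8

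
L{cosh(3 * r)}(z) z/(z^2 - 9)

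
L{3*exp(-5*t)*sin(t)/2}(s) 3/(2*((s+5)^2+1))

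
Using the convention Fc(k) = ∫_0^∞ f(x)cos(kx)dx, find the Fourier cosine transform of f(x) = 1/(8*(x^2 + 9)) pi*exp(-3*k)/48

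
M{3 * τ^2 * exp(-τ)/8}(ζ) 3 * gamma(ζ+2)/8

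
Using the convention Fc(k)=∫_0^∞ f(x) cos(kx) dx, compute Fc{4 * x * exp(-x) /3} 4 * (1 - k^2) /(3 * (k^2+1) ^2) 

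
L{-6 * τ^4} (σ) -144/σ^5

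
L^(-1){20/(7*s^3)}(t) 10*t^2/7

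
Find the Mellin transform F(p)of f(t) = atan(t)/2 -pi*sec(pi*p/2)/(4*p)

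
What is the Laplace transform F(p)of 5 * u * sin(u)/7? 10 * p/(7 * (p^2 + 1)^2)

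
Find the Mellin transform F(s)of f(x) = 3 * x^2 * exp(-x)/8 3 * gamma(s+2)/8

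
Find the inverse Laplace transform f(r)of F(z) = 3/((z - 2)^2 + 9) exp(2 * r) * sin(3 * r)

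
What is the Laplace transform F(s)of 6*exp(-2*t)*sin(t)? 6/((s + 2)^2 + 1)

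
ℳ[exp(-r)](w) gamma(w)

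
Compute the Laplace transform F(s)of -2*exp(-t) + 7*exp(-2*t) 7/(s + 2)-2/(s + 1)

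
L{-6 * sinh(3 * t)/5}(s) -18/(5 * s^2 - 45)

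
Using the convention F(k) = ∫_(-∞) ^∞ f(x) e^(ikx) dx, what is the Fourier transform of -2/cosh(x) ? -2*pi/cosh(pi*k/2) 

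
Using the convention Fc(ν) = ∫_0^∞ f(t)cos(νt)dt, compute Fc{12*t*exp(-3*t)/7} 12*(9 - ν^2)/(7*(ν^2 + 9)^2)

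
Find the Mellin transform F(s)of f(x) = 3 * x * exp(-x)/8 3 * gamma(s + 1)/8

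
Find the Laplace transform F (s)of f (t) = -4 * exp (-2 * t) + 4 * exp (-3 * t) 4/ (s + 3) - 4/ (s + 2)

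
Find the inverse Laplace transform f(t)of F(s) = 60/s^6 t^5/2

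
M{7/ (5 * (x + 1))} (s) 7 * pi * csc (pi * s)/5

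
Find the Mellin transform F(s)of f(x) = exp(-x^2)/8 gamma(s/2)/16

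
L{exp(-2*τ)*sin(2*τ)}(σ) 2/((σ + 2)^2 + 4)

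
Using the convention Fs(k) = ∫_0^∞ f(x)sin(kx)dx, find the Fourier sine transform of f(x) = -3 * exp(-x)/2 -3 * k/(2 * k^2 + 2)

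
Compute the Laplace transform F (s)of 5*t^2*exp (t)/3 10/ (3*(s - 1)^3)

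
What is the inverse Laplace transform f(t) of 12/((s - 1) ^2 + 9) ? 4*exp(t)*sin(3*t) 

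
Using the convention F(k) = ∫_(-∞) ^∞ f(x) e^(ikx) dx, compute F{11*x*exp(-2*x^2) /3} 11*sqrt(2)*I*sqrt(pi)*k*exp(-k^2/8) /24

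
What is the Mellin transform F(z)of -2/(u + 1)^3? -pi*(z - 2)*(z - 1)/sin(pi*z)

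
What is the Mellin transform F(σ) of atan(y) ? -pi*sec(pi*σ/2) /(2*σ) 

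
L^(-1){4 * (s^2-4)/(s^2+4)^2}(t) 4 * t * cos(2 * t)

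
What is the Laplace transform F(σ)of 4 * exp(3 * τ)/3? 4/(3 * (σ - 3))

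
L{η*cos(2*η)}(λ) (λ^2-4)/(λ^2 + 4)^2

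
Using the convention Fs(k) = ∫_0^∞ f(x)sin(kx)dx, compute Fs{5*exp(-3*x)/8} 5*k/(8*(k^2 + 9))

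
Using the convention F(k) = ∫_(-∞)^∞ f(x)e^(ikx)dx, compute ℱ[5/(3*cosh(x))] 5*pi/(3*cosh(pi*k/2))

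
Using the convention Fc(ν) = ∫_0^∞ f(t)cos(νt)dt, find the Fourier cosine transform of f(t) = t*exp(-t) (1 - ν^2)/(ν^2 + 1)^2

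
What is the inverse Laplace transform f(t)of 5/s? 5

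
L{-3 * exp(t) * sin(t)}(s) -3/((s - 1)^2+1)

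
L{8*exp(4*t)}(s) 8/(s - 4)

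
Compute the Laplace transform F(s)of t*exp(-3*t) (s+3)^(-2)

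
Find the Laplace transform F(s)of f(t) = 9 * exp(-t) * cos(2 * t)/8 9 * (s + 1)/(8 * ((s + 1)^2 + 4))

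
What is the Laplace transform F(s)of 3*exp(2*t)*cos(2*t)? 3*(s - 2)/((s - 2)^2+4)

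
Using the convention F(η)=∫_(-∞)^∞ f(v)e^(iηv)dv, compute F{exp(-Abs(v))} 2/(η^2 + 1)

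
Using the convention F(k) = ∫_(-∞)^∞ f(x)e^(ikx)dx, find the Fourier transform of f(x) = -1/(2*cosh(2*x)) -pi/(4*cosh(pi*k/4))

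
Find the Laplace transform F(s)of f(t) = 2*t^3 12/s^4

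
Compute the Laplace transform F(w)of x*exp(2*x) (w - 2)^(-2)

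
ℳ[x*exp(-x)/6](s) gamma(s + 1)/6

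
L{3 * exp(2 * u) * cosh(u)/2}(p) 3 * (p - 2)/(2 * ((p - 2)^2 - 1))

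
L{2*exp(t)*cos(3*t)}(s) 2*(s - 1)/((s - 1)^2 + 9)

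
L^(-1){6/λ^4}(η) η^3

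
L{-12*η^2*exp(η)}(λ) -24/(λ - 1)^3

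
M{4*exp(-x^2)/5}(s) 2*gamma(s/2)/5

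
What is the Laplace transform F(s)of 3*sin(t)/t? 3*atan(1/s)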